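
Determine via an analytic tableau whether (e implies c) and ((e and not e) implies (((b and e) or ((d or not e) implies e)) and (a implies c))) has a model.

Initial set: {T ((e implies c) and ((e and not e) implies (((b and e) or ((d or not e) implies e)) and (a implies c))))}.
T ((e implies c) and ((e and not e) implies (((b and e) or ((d or not e) implies e)) and (a implies c)))): α-rule — add T (e implies c), T ((e and not e) implies (((b and e) or ((d or not e) implies e)) and (a implies c))).
T (e implies c): β-rule — branch into F e  //  T c.
  branch 1 (add F e):
    T ((e and not e) implies (((b and e) or ((d or not e) implies e)) and (a implies c))): β-rule — branch into F (e and not e)  //  T (((b and e) or ((d or not e) implies e)) and (a implies c)).
      branch 1.1 (add F (e and not e)):
        F (e and not e): β-rule — branch into F e  //  F not e.
          branch 1.1.1 (add F e):
            ○ open, literals {e=false}.
          branch 1.1.2 (add F not e):
            × closes — contains both e and not e.
      branch 1.2 (add T (((b and e) or ((d or not e) implies e)) and (a implies c))):
        T (((b and e) or ((d or not e) implies e)) and (a implies c)): α-rule — add T ((b and e) or ((d or not e) implies e)), T (a implies c).
        T ((b and e) or ((d or not e) implies e)): β-rule — branch into T (b and e)  //  T ((d or not e) implies e).
          branch 1.2.1 (add T (b and e)):
            T (b and e): α-rule — add T b, T e.
            × closes — contains both e and not e.
          branch 1.2.2 (add T ((d or not e) implies e)):
            T (a implies c): β-rule — branch into F a  //  T c.
              branch 1.2.2.1 (add F a):
                T ((d or not e) implies e): β-rule — branch into F (d or not e)  //  T e.
                  branch 1.2.2.1.1 (add F (d or not e)):
                    F (d or not e): α-rule — add F d, F not e.
                    × closes — contains both e and not e.
                  branch 1.2.2.1.2 (add T e):
                    × closes — contains both e and not e.
              branch 1.2.2.2 (add T c):
                T ((d or not e) implies e): β-rule — branch into F (d or not e)  //  T e.
                  branch 1.2.2.2.1 (add F (d or not e)):
                    F (d or not e): α-rule — add F d, F not e.
                    × closes — contains both e and not e.
                  branch 1.2.2.2.2 (add T e):
                    × closes — contains both e and not e.
  branch 2 (add T c):
    T ((e and not e) implies (((b and e) or ((d or not e) implies e)) and (a implies c))): β-rule — branch into F (e and not e)  //  T (((b and e) or ((d or not e) implies e)) and (a implies c)).
      branch 2.1 (add F (e and not e)):
        F (e and not e): β-rule — branch into F e  //  F not e.
          branch 2.1.1 (add F e):
            ○ open, literals {c=true, e=false}.
          branch 2.1.2 (add F not e):
            ○ open, literals {c=true, e=true}.
      branch 2.2 (add T (((b and e) or ((d or not e) implies e)) and (a implies c))):
        T (((b and e) or ((d or not e) implies e)) and (a implies c)): α-rule — add T ((b and e) or ((d or not e) implies e)), T (a implies c).
        T ((b and e) or ((d or not e) implies e)): β-rule — branch into T (b and e)  //  T ((d or not e) implies e).
          branch 2.2.1 (add T (b and e)):
            T (b and e): α-rule — add T b, T e.
            T (a implies c): β-rule — branch into F a  //  T c.
              branch 2.2.1.1 (add F a):
                ○ open, literals {a=false, b=true, c=true, e=true}.
              branch 2.2.1.2 (add T c):
                ○ open, literals {b=true, c=true, e=true}.
          branch 2.2.2 (add T ((d or not e) implies e)):
            T (a implies c): β-rule — branch into F a  //  T c.
              branch 2.2.2.1 (add F a):
                T ((d or not e) implies e): β-rule — branch into F (d or not e)  //  T e.
                  branch 2.2.2.1.1 (add F (d or not e)):
                    F (d or not e): α-rule — add F d, F not e.
                    ○ open, literals {a=false, c=true, d=false, e=true}.
                  branch 2.2.2.1.2 (add T e):
                    ○ open, literals {a=false, c=true, e=true}.
              branch 2.2.2.2 (add T c):
                T ((d or not e) implies e): β-rule — branch into F (d or not e)  //  T e.
                  branch 2.2.2.2.1 (add F (d or not e)):
                    F (d or not e): α-rule — add F d, F not e.
                    ○ open, literals {c=true, d=false, e=true}.
                  branch 2.2.2.2.2 (add T e):
                    ○ open, literals {c=true, e=true}.
6 branches closed, 9 open.
An open branch gives a satisfying assignment: e=false.

Satisfiable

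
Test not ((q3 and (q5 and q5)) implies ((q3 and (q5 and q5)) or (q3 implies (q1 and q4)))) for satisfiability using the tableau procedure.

Unsatisfiable

Initial set: {not ((q3 and (q5 and q5)) implies ((q3 and (q5 and q5)) or (q3 implies (q1 and q4))))}.
not ((q3 and (q5 and q5)) implies ((q3 and (q5 and q5)) or (q3 implies (q1 and q4)))): α-rule — add (q3 and (q5 and q5)), not ((q3 and (q5 and q5)) or (q3 implies (q1 and q4))).
(q3 and (q5 and q5)): α-rule — add q3, (q5 and q5).
not ((q3 and (q5 and q5)) or (q3 implies (q1 and q4))): α-rule — add not (q3 and (q5 and q5)), not (q3 implies (q1 and q4)).
(q5 and q5): α-rule — add q5, q5.
not (q3 implies (q1 and q4)): α-rule — add q3, not (q1 and q4).
not (q3 and (q5 and q5)): β-rule — branch into not q3  //  not (q5 and q5).
  branch 1 (add not q3):
    × closes — contains both q3 and not q3.
  branch 2 (add not (q5 and q5)):
    not (q1 and q4): β-rule — branch into not q1  //  not q4.
      branch 2.1 (add not q1):
        not (q5 and q5): β-rule — branch into not q5  //  not q5.
          branch 2.1.1 (add not q5):
            × closes — contains both q5 and not q5.
          branch 2.1.2 (add not q5):
            × closes — contains both q5 and not q5.
      branch 2.2 (add not q4):
        not (q5 and q5): β-rule — branch into not q5  //  not q5.
          branch 2.2.1 (add not q5):
            × closes — contains both q5 and not q5.
          branch 2.2.2 (add not q5):
            × closes — contains both q5 and not q5.
All 5 branches close.
Every branch closed; the formula is unsatisfiable.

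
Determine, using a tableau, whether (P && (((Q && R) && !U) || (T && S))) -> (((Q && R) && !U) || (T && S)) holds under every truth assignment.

Valid

Assume the negation and expand:
Initial set: {!((P && (((Q && R) && !U) || (T && S))) -> (((Q && R) && !U) || (T && S)))}.
!((P && (((Q && R) && !U) || (T && S))) -> (((Q && R) && !U) || (T && S))): α-rule — add (P && (((Q && R) && !U) || (T && S))), !(((Q && R) && !U) || (T && S)).
(P && (((Q && R) && !U) || (T && S))): α-rule — add P, (((Q && R) && !U) || (T && S)).
!(((Q && R) && !U) || (T && S)): α-rule — add !((Q && R) && !U), !(T && S).
(((Q && R) && !U) || (T && S)): β-rule — branch into ((Q && R) && !U)  //  (T && S).
  branch 1 (add ((Q && R) && !U)):
    ((Q && R) && !U): α-rule — add (Q && R), !U.
    (Q && R): α-rule — add Q, R.
    !((Q && R) && !U): β-rule — branch into !(Q && R)  //  !!U.
      branch 1.1 (add !(Q && R)):
        !(T && S): β-rule — branch into !T  //  !S.
          branch 1.1.1 (add !T):
            !(Q && R): β-rule — branch into !Q  //  !R.
              branch 1.1.1.1 (add !Q):
                × closes — contains both Q and !Q.
              branch 1.1.1.2 (add !R):
                × closes — contains both R and !R.
          branch 1.1.2 (add !S):
            !(Q && R): β-rule — branch into !Q  //  !R.
              branch 1.1.2.1 (add !Q):
                × closes — contains both Q and !Q.
              branch 1.1.2.2 (add !R):
                × closes — contains both R and !R.
      branch 1.2 (add !!U):
        × closes — contains both U and !U.
  branch 2 (add (T && S)):
    (T && S): α-rule — add T, S.
    !((Q && R) && !U): β-rule — branch into !(Q && R)  //  !!U.
      branch 2.1 (add !(Q && R)):
        !(T && S): β-rule — branch into !T  //  !S.
          branch 2.1.1 (add !T):
            × closes — contains both T and !T.
          branch 2.1.2 (add !S):
            × closes — contains both S and !S.
      branch 2.2 (add !!U):
        !(T && S): β-rule — branch into !T  //  !S.
          branch 2.2.1 (add !T):
            × closes — contains both T and !T.
          branch 2.2.2 (add !S):
            × closes — contains both S and !S.
All 9 branches close.
Every branch closed, so the negation is unsatisfiable and the formula is valid.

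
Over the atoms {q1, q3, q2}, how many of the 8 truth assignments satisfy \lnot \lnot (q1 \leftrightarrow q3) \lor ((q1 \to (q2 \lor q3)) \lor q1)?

Initial set: {(\lnot \lnot (q1 \leftrightarrow q3) \lor ((q1 \to (q2 \lor q3)) \lor q1))}.
(\lnot \lnot (q1 \leftrightarrow q3) \lor ((q1 \to (q2 \lor q3)) \lor q1)): β-rule — branch into \lnot \lnot (q1 \leftrightarrow q3)  //  ((q1 \to (q2 \lor q3)) \lor q1).
  branch 1 (add \lnot \lnot (q1 \leftrightarrow q3)):
    \lnot \lnot (q1 \leftrightarrow q3): drop double negation, giving (q1 \leftrightarrow q3).
    (q1 \leftrightarrow q3): β-rule — branch into q1, q3  //  \lnot q1, \lnot q3.
      branch 1.1 (add q1, q3):
        ○ open, literals {q1=T, q3=T}.
      branch 1.2 (add \lnot q1, \lnot q3):
        ○ open, literals {q1=F, q3=F}.
  branch 2 (add ((q1 \to (q2 \lor q3)) \lor q1)):
    ((q1 \to (q2 \lor q3)) \lor q1): β-rule — branch into (q1 \to (q2 \lor q3))  //  q1.
      branch 2.1 (add (q1 \to (q2 \lor q3))):
        (q1 \to (q2 \lor q3)): β-rule — branch into \lnot q1  //  (q2 \lor q3).
          branch 2.1.1 (add \lnot q1):
            ○ open, literals {q1=F}.
          branch 2.1.2 (add (q2 \lor q3)):
            (q2 \lor q3): β-rule — branch into q2  //  q3.
              branch 2.1.2.1 (add q2):
                ○ open, literals {q2=T}.
              branch 2.1.2.2 (add q3):
                ○ open, literals {q3=T}.
      branch 2.2 (add q1):
        ○ open, literals {q1=T}.
0 branches closed, 6 open.
Each open branch fixes some atoms; the unmentioned ones are free. Counting distinct full assignments: branch {q1=T, q3=T} (q2) contributes 2 new; branch {q1=F, q3=F} (q2) contributes 2 new; branch {q1=F} (q3, q2) contributes 2 new; branch {q2=T} (q1, q3) contributes 1 new; branch {q3=T} (q1, q2) contributes 0 new; branch {q1=T} (q3, q2) contributes 1 new. Total: 8.

8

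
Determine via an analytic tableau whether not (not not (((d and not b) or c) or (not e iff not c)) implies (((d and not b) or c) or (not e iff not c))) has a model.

Unsatisfiable

Initial set: {not (not not (((d and not b) or c) or (not e iff not c)) implies (((d and not b) or c) or (not e iff not c)))}.
not (not not (((d and not b) or c) or (not e iff not c)) implies (((d and not b) or c) or (not e iff not c))): α-rule — add not not (((d and not b) or c) or (not e iff not c)), not (((d and not b) or c) or (not e iff not c)).
not not (((d and not b) or c) or (not e iff not c)): drop double negation, giving (((d and not b) or c) or (not e iff not c)).
not (((d and not b) or c) or (not e iff not c)): α-rule — add not ((d and not b) or c), not (not e iff not c).
not ((d and not b) or c): α-rule — add not (d and not b), not c.
(((d and not b) or c) or (not e iff not c)): β-rule — branch into ((d and not b) or c)  //  (not e iff not c).
  branch 1 (add ((d and not b) or c)):
    not (not e iff not c): β-rule — branch into not e, not not c  //  not not e, not c.
      branch 1.1 (add not e, not not c):
        × closes — contains both c and not c.
      branch 1.2 (add not not e, not c):
        not (d and not b): β-rule — branch into not d  //  not not b.
          branch 1.2.1 (add not d):
            ((d and not b) or c): β-rule — branch into (d and not b)  //  c.
              branch 1.2.1.1 (add (d and not b)):
                (d and not b): α-rule — add d, not b.
                × closes — contains both d and not d.
              branch 1.2.1.2 (add c):
                × closes — contains both c and not c.
          branch 1.2.2 (add not not b):
            ((d and not b) or c): β-rule — branch into (d and not b)  //  c.
              branch 1.2.2.1 (add (d and not b)):
                (d and not b): α-rule — add d, not b.
                × closes — contains both b and not b.
              branch 1.2.2.2 (add c):
                × closes — contains both c and not c.
  branch 2 (add (not e iff not c)):
    not (not e iff not c): β-rule — branch into not e, not not c  //  not not e, not c.
      branch 2.1 (add not e, not not c):
        × closes — contains both c and not c.
      branch 2.2 (add not not e, not c):
        not (d and not b): β-rule — branch into not d  //  not not b.
          branch 2.2.1 (add not d):
            (not e iff not c): β-rule — branch into not e, not c  //  not not e, not not c.
              branch 2.2.1.1 (add not e, not c):
                × closes — contains both e and not e.
              branch 2.2.1.2 (add not not e, not not c):
                × closes — contains both c and not c.
          branch 2.2.2 (add not not b):
            (not e iff not c): β-rule — branch into not e, not c  //  not not e, not not c.
              branch 2.2.2.1 (add not e, not c):
                × closes — contains both e and not e.
              branch 2.2.2.2 (add not not e, not not c):
                × closes — contains both c and not c.
All 10 branches close.
Every branch closed; the formula is unsatisfiable.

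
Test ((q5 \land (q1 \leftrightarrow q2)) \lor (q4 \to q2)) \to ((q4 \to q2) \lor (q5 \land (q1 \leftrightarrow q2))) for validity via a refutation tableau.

Valid

Assume the negation and expand:
Initial set: {\lnot (((q5 \land (q1 \leftrightarrow q2)) \lor (q4 \to q2)) \to ((q4 \to q2) \lor (q5 \land (q1 \leftrightarrow q2))))}.
\lnot (((q5 \land (q1 \leftrightarrow q2)) \lor (q4 \to q2)) \to ((q4 \to q2) \lor (q5 \land (q1 \leftrightarrow q2)))): α-rule — add ((q5 \land (q1 \leftrightarrow q2)) \lor (q4 \to q2)), \lnot ((q4 \to q2) \lor (q5 \land (q1 \leftrightarrow q2))).
\lnot ((q4 \to q2) \lor (q5 \land (q1 \leftrightarrow q2))): α-rule — add \lnot (q4 \to q2), \lnot (q5 \land (q1 \leftrightarrow q2)).
\lnot (q4 \to q2): α-rule — add q4, \lnot q2.
((q5 \land (q1 \leftrightarrow q2)) \lor (q4 \to q2)): β-rule — branch into (q5 \land (q1 \leftrightarrow q2))  //  (q4 \to q2).
  branch 1 (add (q5 \land (q1 \leftrightarrow q2))):
    (q5 \land (q1 \leftrightarrow q2)): α-rule — add q5, (q1 \leftrightarrow q2).
    \lnot (q5 \land (q1 \leftrightarrow q2)): β-rule — branch into \lnot q5  //  \lnot (q1 \leftrightarrow q2).
      branch 1.1 (add \lnot q5):
        × closes — contains both q5 and \lnot q5.
      branch 1.2 (add \lnot (q1 \leftrightarrow q2)):
        (q1 \leftrightarrow q2): β-rule — branch into q1, q2  //  \lnot q1, \lnot q2.
          branch 1.2.1 (add q1, q2):
            × closes — contains both q2 and \lnot q2.
          branch 1.2.2 (add \lnot q1, \lnot q2):
            \lnot (q1 \leftrightarrow q2): β-rule — branch into q1, \lnot q2  //  \lnot q1, q2.
              branch 1.2.2.1 (add q1, \lnot q2):
                × closes — contains both q1 and \lnot q1.
              branch 1.2.2.2 (add \lnot q1, q2):
                × closes — contains both q2 and \lnot q2.
  branch 2 (add (q4 \to q2)):
    \lnot (q5 \land (q1 \leftrightarrow q2)): β-rule — branch into \lnot q5  //  \lnot (q1 \leftrightarrow q2).
      branch 2.1 (add \lnot q5):
        (q4 \to q2): β-rule — branch into \lnot q4  //  q2.
          branch 2.1.1 (add \lnot q4):
            × closes — contains both q4 and \lnot q4.
          branch 2.1.2 (add q2):
            × closes — contains both q2 and \lnot q2.
      branch 2.2 (add \lnot (q1 \leftrightarrow q2)):
        (q4 \to q2): β-rule — branch into \lnot q4  //  q2.
          branch 2.2.1 (add \lnot q4):
            × closes — contains both q4 and \lnot q4.
          branch 2.2.2 (add q2):
            × closes — contains both q2 and \lnot q2.
All 8 branches close.
Every branch closed, so the negation is unsatisfiable and the formula is valid.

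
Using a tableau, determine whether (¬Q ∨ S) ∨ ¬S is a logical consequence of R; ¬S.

Yes

Initial set: {R; ¬S; ¬((¬Q ∨ S) ∨ ¬S)}.
¬((¬Q ∨ S) ∨ ¬S): α-rule — add ¬(¬Q ∨ S), ¬¬S.
× closes — contains both S and ¬S.
All 1 branch closes.
Every branch closed, so the premises entail the conclusion.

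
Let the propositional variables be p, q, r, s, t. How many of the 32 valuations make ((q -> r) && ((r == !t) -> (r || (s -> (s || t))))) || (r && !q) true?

24

Initial set: {T (((q -> r) && ((r == !t) -> (r || (s -> (s || t))))) || (r && !q))}.
T (((q -> r) && ((r == !t) -> (r || (s -> (s || t))))) || (r && !q)): β-rule — branch into T ((q -> r) && ((r == !t) -> (r || (s -> (s || t)))))  //  T (r && !q).
  branch 1 (add T ((q -> r) && ((r == !t) -> (r || (s -> (s || t)))))):
    T ((q -> r) && ((r == !t) -> (r || (s -> (s || t))))): α-rule — add T (q -> r), T ((r == !t) -> (r || (s -> (s || t)))).
    T (q -> r): β-rule — branch into F q  //  T r.
      branch 1.1 (add F q):
        T ((r == !t) -> (r || (s -> (s || t)))): β-rule — branch into F (r == !t)  //  T (r || (s -> (s || t))).
          branch 1.1.1 (add F (r == !t)):
            F (r == !t): β-rule — branch into T r, F !t  //  F r, T !t.
              branch 1.1.1.1 (add T r, F !t):
                ○ open, literals {q=false, r=true, t=true}.
              branch 1.1.1.2 (add F r, T !t):
                ○ open, literals {q=false, r=false, t=false}.
          branch 1.1.2 (add T (r || (s -> (s || t)))):
            T (r || (s -> (s || t))): β-rule — branch into T r  //  T (s -> (s || t)).
              branch 1.1.2.1 (add T r):
                ○ open, literals {q=false, r=true}.
              branch 1.1.2.2 (add T (s -> (s || t))):
                T (s -> (s || t)): β-rule — branch into F s  //  T (s || t).
                  branch 1.1.2.2.1 (add F s):
                    ○ open, literals {q=false, s=false}.
                  branch 1.1.2.2.2 (add T (s || t)):
                    T (s || t): β-rule — branch into T s  //  T t.
                      branch 1.1.2.2.2.1 (add T s):
                        ○ open, literals {q=false, s=true}.
                      branch 1.1.2.2.2.2 (add T t):
                        ○ open, literals {q=false, t=true}.
      branch 1.2 (add T r):
        T ((r == !t) -> (r || (s -> (s || t)))): β-rule — branch into F (r == !t)  //  T (r || (s -> (s || t))).
          branch 1.2.1 (add F (r == !t)):
            F (r == !t): β-rule — branch into T r, F !t  //  F r, T !t.
              branch 1.2.1.1 (add T r, F !t):
                ○ open, literals {r=true, t=true}.
              branch 1.2.1.2 (add F r, T !t):
                × closes — contains both r and !r.
          branch 1.2.2 (add T (r || (s -> (s || t)))):
            T (r || (s -> (s || t))): β-rule — branch into T r  //  T (s -> (s || t)).
              branch 1.2.2.1 (add T r):
                ○ open, literals {r=true}.
              branch 1.2.2.2 (add T (s -> (s || t))):
                T (s -> (s || t)): β-rule — branch into F s  //  T (s || t).
                  branch 1.2.2.2.1 (add F s):
                    ○ open, literals {r=true, s=false}.
                  branch 1.2.2.2.2 (add T (s || t)):
                    T (s || t): β-rule — branch into T s  //  T t.
                      branch 1.2.2.2.2.1 (add T s):
                        ○ open, literals {r=true, s=true}.
                      branch 1.2.2.2.2.2 (add T t):
                        ○ open, literals {r=true, t=true}.
  branch 2 (add T (r && !q)):
    T (r && !q): α-rule — add T r, T !q.
    ○ open, literals {q=false, r=true}.
1 branch closed, 12 open.
Each open branch fixes some atoms; the unmentioned ones are free. Counting distinct full assignments: branch {q=false, r=true, t=true} (p, s) contributes 4 new; branch {q=false, r=false, t=false} (p, s) contributes 4 new; branch {q=false, r=true} (p, s, t) contributes 4 new; branch {q=false, s=false} (p, r, t) contributes 2 new; branch {q=false, s=true} (p, r, t) contributes 2 new; branch {q=false, t=true} (p, r, s) contributes 0 new; branch {r=true, t=true} (p, q, s) contributes 4 new; branch {r=true} (p, q, s, t) contributes 4 new; branch {r=true, s=false} (p, q, t) contributes 0 new; branch {r=true, s=true} (p, q, t) contributes 0 new; branch {r=true, t=true} (p, q, s) contributes 0 new; branch {q=false, r=true} (p, s, t) contributes 0 new. Total: 24.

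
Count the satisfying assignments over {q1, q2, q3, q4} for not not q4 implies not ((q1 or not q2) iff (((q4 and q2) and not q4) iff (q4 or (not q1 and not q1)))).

Initial set: {(not not q4 implies not ((q1 or not q2) iff (((q4 and q2) and not q4) iff (q4 or (not q1 and not q1)))))}.
(not not q4 implies not ((q1 or not q2) iff (((q4 and q2) and not q4) iff (q4 or (not q1 and not q1))))): β-rule — branch into not not not q4  //  not ((q1 or not q2) iff (((q4 and q2) and not q4) iff (q4 or (not q1 and not q1)))).
  branch 1 (add not not not q4):
    not not not q4: drop double negation, giving not q4.
    ○ open, literals {q4=0}.
  branch 2 (add not ((q1 or not q2) iff (((q4 and q2) and not q4) iff (q4 or (not q1 and not q1))))):
    not ((q1 or not q2) iff (((q4 and q2) and not q4) iff (q4 or (not q1 and not q1)))): β-rule — branch into (q1 or not q2), not (((q4 and q2) and not q4) iff (q4 or (not q1 and not q1)))  //  not (q1 or not q2), (((q4 and q2) and not q4) iff (q4 or (not q1 and not q1))).
      branch 2.1 (add (q1 or not q2), not (((q4 and q2) and not q4) iff (q4 or (not q1 and not q1)))):
        (q1 or not q2): β-rule — branch into q1  //  not q2.
          branch 2.1.1 (add q1):
            not (((q4 and q2) and not q4) iff (q4 or (not q1 and not q1))): β-rule — branch into ((q4 and q2) and not q4), not (q4 or (not q1 and not q1))  //  not ((q4 and q2) and not q4), (q4 or (not q1 and not q1)).
              branch 2.1.1.1 (add ((q4 and q2) and not q4), not (q4 or (not q1 and not q1))):
                ((q4 and q2) and not q4): α-rule — add (q4 and q2), not q4.
                not (q4 or (not q1 and not q1)): α-rule — add not q4, not (not q1 and not q1).
                (q4 and q2): α-rule — add q4, q2.
                × closes — contains both q4 and not q4.
              branch 2.1.1.2 (add not ((q4 and q2) and not q4), (q4 or (not q1 and not q1))):
                not ((q4 and q2) and not q4): β-rule — branch into not (q4 and q2)  //  not not q4.
                  branch 2.1.1.2.1 (add not (q4 and q2)):
                    (q4 or (not q1 and not q1)): β-rule — branch into q4  //  (not q1 and not q1).
                      branch 2.1.1.2.1.1 (add q4):
                        not (q4 and q2): β-rule — branch into not q4  //  not q2.
                          branch 2.1.1.2.1.1.1 (add not q4):
                            × closes — contains both q4 and not q4.
                          branch 2.1.1.2.1.1.2 (add not q2):
                            ○ open, literals {q1=1, q2=0, q4=1}.
                      branch 2.1.1.2.1.2 (add (not q1 and not q1)):
                        (not q1 and not q1): α-rule — add not q1, not q1.
                        × closes — contains both q1 and not q1.
                  branch 2.1.1.2.2 (add not not q4):
                    (q4 or (not q1 and not q1)): β-rule — branch into q4  //  (not q1 and not q1).
                      branch 2.1.1.2.2.1 (add q4):
                        ○ open, literals {q1=1, q4=1}.
                      branch 2.1.1.2.2.2 (add (not q1 and not q1)):
                        (not q1 and not q1): α-rule — add not q1, not q1.
                        × closes — contains both q1 and not q1.
          branch 2.1.2 (add not q2):
            not (((q4 and q2) and not q4) iff (q4 or (not q1 and not q1))): β-rule — branch into ((q4 and q2) and not q4), not (q4 or (not q1 and not q1))  //  not ((q4 and q2) and not q4), (q4 or (not q1 and not q1)).
              branch 2.1.2.1 (add ((q4 and q2) and not q4), not (q4 or (not q1 and not q1))):
                ((q4 and q2) and not q4): α-rule — add (q4 and q2), not q4.
                not (q4 or (not q1 and not q1)): α-rule — add not q4, not (not q1 and not q1).
                (q4 and q2): α-rule — add q4, q2.
                × closes — contains both q4 and not q4.
              branch 2.1.2.2 (add not ((q4 and q2) and not q4), (q4 or (not q1 and not q1))):
                not ((q4 and q2) and not q4): β-rule — branch into not (q4 and q2)  //  not not q4.
                  branch 2.1.2.2.1 (add not (q4 and q2)):
                    (q4 or (not q1 and not q1)): β-rule — branch into q4  //  (not q1 and not q1).
                      branch 2.1.2.2.1.1 (add q4):
                        not (q4 and q2): β-rule — branch into not q4  //  not q2.
                          branch 2.1.2.2.1.1.1 (add not q4):
                            × closes — contains both q4 and not q4.
                          branch 2.1.2.2.1.1.2 (add not q2):
                            ○ open, literals {q2=0, q4=1}.
                      branch 2.1.2.2.1.2 (add (not q1 and not q1)):
                        (not q1 and not q1): α-rule — add not q1, not q1.
                        not (q4 and q2): β-rule — branch into not q4  //  not q2.
                          branch 2.1.2.2.1.2.1 (add not q4):
                            ○ open, literals {q1=0, q2=0, q4=0}.
                          branch 2.1.2.2.1.2.2 (add not q2):
                            ○ open, literals {q1=0, q2=0}.
                  branch 2.1.2.2.2 (add not not q4):
                    (q4 or (not q1 and not q1)): β-rule — branch into q4  //  (not q1 and not q1).
                      branch 2.1.2.2.2.1 (add q4):
                        ○ open, literals {q2=0, q4=1}.
                      branch 2.1.2.2.2.2 (add (not q1 and not q1)):
                        (not q1 and not q1): α-rule — add not q1, not q1.
                        ○ open, literals {q1=0, q2=0, q4=1}.
      branch 2.2 (add not (q1 or not q2), (((q4 and q2) and not q4) iff (q4 or (not q1 and not q1)))):
        not (q1 or not q2): α-rule — add not q1, not not q2.
        (((q4 and q2) and not q4) iff (q4 or (not q1 and not q1))): β-rule — branch into ((q4 and q2) and not q4), (q4 or (not q1 and not q1))  //  not ((q4 and q2) and not q4), not (q4 or (not q1 and not q1)).
          branch 2.2.1 (add ((q4 and q2) and not q4), (q4 or (not q1 and not q1))):
            ((q4 and q2) and not q4): α-rule — add (q4 and q2), not q4.
            (q4 and q2): α-rule — add q4, q2.
            × closes — contains both q4 and not q4.
          branch 2.2.2 (add not ((q4 and q2) and not q4), not (q4 or (not q1 and not q1))):
            not (q4 or (not q1 and not q1)): α-rule — add not q4, not (not q1 and not q1).
            not ((q4 and q2) and not q4): β-rule — branch into not (q4 and q2)  //  not not q4.
              branch 2.2.2.1 (add not (q4 and q2)):
                not (not q1 and not q1): β-rule — branch into not not q1  //  not not q1.
                  branch 2.2.2.1.1 (add not not q1):
                    × closes — contains both q1 and not q1.
                  branch 2.2.2.1.2 (add not not q1):
                    × closes — contains both q1 and not q1.
              branch 2.2.2.2 (add not not q4):
                × closes — contains both q4 and not q4.
10 branches closed, 8 open.
Each open branch fixes some atoms; the unmentioned ones are free. Counting distinct full assignments: branch {q4=0} (q1, q2, q3) contributes 8 new; branch {q1=1, q2=0, q4=1} (q3) contributes 2 new; branch {q1=1, q4=1} (q2, q3) contributes 2 new; branch {q2=0, q4=1} (q1, q3) contributes 2 new; branch {q1=0, q2=0, q4=0} (q3) contributes 0 new; branch {q1=0, q2=0} (q3, q4) contributes 0 new; branch {q2=0, q4=1} (q1, q3) contributes 0 new; branch {q1=0, q2=0, q4=1} (q3) contributes 0 new. Total: 14.

14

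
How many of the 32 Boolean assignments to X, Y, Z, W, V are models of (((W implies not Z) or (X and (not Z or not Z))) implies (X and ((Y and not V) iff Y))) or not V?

23

Initial set: {((((W implies not Z) or (X and (not Z or not Z))) implies (X and ((Y and not V) iff Y))) or not V)}.
((((W implies not Z) or (X and (not Z or not Z))) implies (X and ((Y and not V) iff Y))) or not V): β-rule — branch into (((W implies not Z) or (X and (not Z or not Z))) implies (X and ((Y and not V) iff Y)))  //  not V.
  branch 1 (add (((W implies not Z) or (X and (not Z or not Z))) implies (X and ((Y and not V) iff Y)))):
    (((W implies not Z) or (X and (not Z or not Z))) implies (X and ((Y and not V) iff Y))): β-rule — branch into not ((W implies not Z) or (X and (not Z or not Z)))  //  (X and ((Y and not V) iff Y)).
      branch 1.1 (add not ((W implies not Z) or (X and (not Z or not Z)))):
        not ((W implies not Z) or (X and (not Z or not Z))): α-rule — add not (W implies not Z), not (X and (not Z or not Z)).
        not (W implies not Z): α-rule — add W, not not Z.
        not (X and (not Z or not Z)): β-rule — branch into not X  //  not (not Z or not Z).
          branch 1.1.1 (add not X):
            ○ open, literals {W=1, X=0, Z=1}.
          branch 1.1.2 (add not (not Z or not Z)):
            not (not Z or not Z): α-rule — add not not Z, not not Z.
            ○ open, literals {W=1, Z=1}.
      branch 1.2 (add (X and ((Y and not V) iff Y))):
        (X and ((Y and not V) iff Y)): α-rule — add X, ((Y and not V) iff Y).
        ((Y and not V) iff Y): β-rule — branch into (Y and not V), Y  //  not (Y and not V), not Y.
          branch 1.2.1 (add (Y and not V), Y):
            (Y and not V): α-rule — add Y, not V.
            ○ open, literals {V=0, X=1, Y=1}.
          branch 1.2.2 (add not (Y and not V), not Y):
            not (Y and not V): β-rule — branch into not Y  //  not not V.
              branch 1.2.2.1 (add not Y):
                ○ open, literals {X=1, Y=0}.
              branch 1.2.2.2 (add not not V):
                ○ open, literals {V=1, X=1, Y=0}.
  branch 2 (add not V):
    ○ open, literals {V=0}.
0 branches closed, 6 open.
Each open branch fixes some atoms; the unmentioned ones are free. Counting distinct full assignments: branch {W=1, X=0, Z=1} (Y, V) contributes 4 new; branch {W=1, Z=1} (X, Y, V) contributes 4 new; branch {V=0, X=1, Y=1} (Z, W) contributes 3 new; branch {X=1, Y=0} (Z, W, V) contributes 6 new; branch {V=1, X=1, Y=0} (Z, W) contributes 0 new; branch {V=0} (X, Y, Z, W) contributes 6 new. Total: 23.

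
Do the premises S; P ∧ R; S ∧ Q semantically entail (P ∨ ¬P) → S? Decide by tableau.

Yes

Initial set: {S; (P ∧ R); (S ∧ Q); ¬((P ∨ ¬P) → S)}.
(P ∧ R): α-rule — add P, R.
(S ∧ Q): α-rule — add S, Q.
¬((P ∨ ¬P) → S): α-rule — add (P ∨ ¬P), ¬S.
× closes — contains both S and ¬S.
All 1 branch closes.
Every branch closed, so the premises entail the conclusion.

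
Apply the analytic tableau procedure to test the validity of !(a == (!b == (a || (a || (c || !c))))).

Not valid

Assume the negation and expand:
Initial set: {!!(a == (!b == (a || (a || (c || !c)))))}.
!!(a == (!b == (a || (a || (c || !c))))): β-rule — branch into a, (!b == (a || (a || (c || !c))))  //  !a, !(!b == (a || (a || (c || !c)))).
  branch 1 (add a, (!b == (a || (a || (c || !c))))):
    (!b == (a || (a || (c || !c)))): β-rule — branch into !b, (a || (a || (c || !c)))  //  !!b, !(a || (a || (c || !c))).
      branch 1.1 (add !b, (a || (a || (c || !c)))):
        (a || (a || (c || !c))): β-rule — branch into a  //  (a || (c || !c)).
          branch 1.1.1 (add a):
            ○ open, literals {a=1, b=0}.
          branch 1.1.2 (add (a || (c || !c))):
            (a || (c || !c)): β-rule — branch into a  //  (c || !c).
              branch 1.1.2.1 (add a):
                ○ open, literals {a=1, b=0}.
              branch 1.1.2.2 (add (c || !c)):
                (c || !c): β-rule — branch into c  //  !c.
                  branch 1.1.2.2.1 (add c):
                    ○ open, literals {a=1, b=0, c=1}.
                  branch 1.1.2.2.2 (add !c):
                    ○ open, literals {a=1, b=0, c=0}.
      branch 1.2 (add !!b, !(a || (a || (c || !c)))):
        !(a || (a || (c || !c))): α-rule — add !a, !(a || (c || !c)).
        × closes — contains both a and !a.
  branch 2 (add !a, !(!b == (a || (a || (c || !c))))):
    !(!b == (a || (a || (c || !c)))): β-rule — branch into !b, !(a || (a || (c || !c)))  //  !!b, (a || (a || (c || !c))).
      branch 2.1 (add !b, !(a || (a || (c || !c)))):
        !(a || (a || (c || !c))): α-rule — add !a, !(a || (c || !c)).
        !(a || (c || !c)): α-rule — add !a, !(c || !c).
        !(c || !c): α-rule — add !c, !!c.
        × closes — contains both c and !c.
      branch 2.2 (add !!b, (a || (a || (c || !c)))):
        (a || (a || (c || !c))): β-rule — branch into a  //  (a || (c || !c)).
          branch 2.2.1 (add a):
            × closes — contains both a and !a.
          branch 2.2.2 (add (a || (c || !c))):
            (a || (c || !c)): β-rule — branch into a  //  (c || !c).
              branch 2.2.2.1 (add a):
                × closes — contains both a and !a.
              branch 2.2.2.2 (add (c || !c)):
                (c || !c): β-rule — branch into c  //  !c.
                  branch 2.2.2.2.1 (add c):
                    ○ open, literals {a=0, b=1, c=1}.
                  branch 2.2.2.2.2 (add !c):
                    ○ open, literals {a=0, b=1, c=0}.
4 branches closed, 6 open.
An open branch gives a countermodel: a=1, b=0 (unmentioned atoms arbitrary); under it the original formula is false.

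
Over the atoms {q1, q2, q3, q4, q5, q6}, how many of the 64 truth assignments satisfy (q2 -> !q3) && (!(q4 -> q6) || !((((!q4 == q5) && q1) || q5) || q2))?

Initial set: {((q2 -> !q3) && (!(q4 -> q6) || !((((!q4 == q5) && q1) || q5) || q2)))}.
((q2 -> !q3) && (!(q4 -> q6) || !((((!q4 == q5) && q1) || q5) || q2))): α-rule — add (q2 -> !q3), (!(q4 -> q6) || !((((!q4 == q5) && q1) || q5) || q2)).
(q2 -> !q3): β-rule — branch into !q2  //  !q3.
  branch 1 (add !q2):
    (!(q4 -> q6) || !((((!q4 == q5) && q1) || q5) || q2)): β-rule — branch into !(q4 -> q6)  //  !((((!q4 == q5) && q1) || q5) || q2).
      branch 1.1 (add !(q4 -> q6)):
        !(q4 -> q6): α-rule — add q4, !q6.
        ○ open, literals {q2=0, q4=1, q6=0}.
      branch 1.2 (add !((((!q4 == q5) && q1) || q5) || q2)):
        !((((!q4 == q5) && q1) || q5) || q2): α-rule — add !(((!q4 == q5) && q1) || q5), !q2.
        !(((!q4 == q5) && q1) || q5): α-rule — add !((!q4 == q5) && q1), !q5.
        !((!q4 == q5) && q1): β-rule — branch into !(!q4 == q5)  //  !q1.
          branch 1.2.1 (add !(!q4 == q5)):
            !(!q4 == q5): β-rule — branch into !q4, !q5  //  !!q4, q5.
              branch 1.2.1.1 (add !q4, !q5):
                ○ open, literals {q2=0, q4=0, q5=0}.
              branch 1.2.1.2 (add !!q4, q5):
                × closes — contains both q5 and !q5.
          branch 1.2.2 (add !q1):
            ○ open, literals {q1=0, q2=0, q5=0}.
  branch 2 (add !q3):
    (!(q4 -> q6) || !((((!q4 == q5) && q1) || q5) || q2)): β-rule — branch into !(q4 -> q6)  //  !((((!q4 == q5) && q1) || q5) || q2).
      branch 2.1 (add !(q4 -> q6)):
        !(q4 -> q6): α-rule — add q4, !q6.
        ○ open, literals {q3=0, q4=1, q6=0}.
      branch 2.2 (add !((((!q4 == q5) && q1) || q5) || q2)):
        !((((!q4 == q5) && q1) || q5) || q2): α-rule — add !(((!q4 == q5) && q1) || q5), !q2.
        !(((!q4 == q5) && q1) || q5): α-rule — add !((!q4 == q5) && q1), !q5.
        !((!q4 == q5) && q1): β-rule — branch into !(!q4 == q5)  //  !q1.
          branch 2.2.1 (add !(!q4 == q5)):
            !(!q4 == q5): β-rule — branch into !q4, !q5  //  !!q4, q5.
              branch 2.2.1.1 (add !q4, !q5):
                ○ open, literals {q2=0, q3=0, q4=0, q5=0}.
              branch 2.2.1.2 (add !!q4, q5):
                × closes — contains both q5 and !q5.
          branch 2.2.2 (add !q1):
            ○ open, literals {q1=0, q2=0, q3=0, q5=0}.
2 branches closed, 6 open.
Each open branch fixes some atoms; the unmentioned ones are free. Counting distinct full assignments: branch {q2=0, q4=1, q6=0} (q1, q3, q5) contributes 8 new; branch {q2=0, q4=0, q5=0} (q1, q3, q6) contributes 8 new; branch {q1=0, q2=0, q5=0} (q3, q4, q6) contributes 2 new; branch {q3=0, q4=1, q6=0} (q1, q2, q5) contributes 4 new; branch {q2=0, q3=0, q4=0, q5=0} (q1, q6) contributes 0 new; branch {q1=0, q2=0, q3=0, q5=0} (q4, q6) contributes 0 new. Total: 22.

22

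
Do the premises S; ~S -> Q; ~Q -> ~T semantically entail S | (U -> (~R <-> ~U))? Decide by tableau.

Yes

Initial set: {S; (~S -> Q); (~Q -> ~T); ~(S | (U -> (~R <-> ~U)))}.
~(S | (U -> (~R <-> ~U))): α-rule — add ~S, ~(U -> (~R <-> ~U)).
× closes — contains both S and ~S.
All 1 branch closes.
Every branch closed, so the premises entail the conclusion.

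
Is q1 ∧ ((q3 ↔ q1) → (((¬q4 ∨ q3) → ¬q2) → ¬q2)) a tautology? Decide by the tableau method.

Assume the negation and expand:
Initial set: {¬(q1 ∧ ((q3 ↔ q1) → (((¬q4 ∨ q3) → ¬q2) → ¬q2)))}.
¬(q1 ∧ ((q3 ↔ q1) → (((¬q4 ∨ q3) → ¬q2) → ¬q2))): β-rule — branch into ¬q1  //  ¬((q3 ↔ q1) → (((¬q4 ∨ q3) → ¬q2) → ¬q2)).
  branch 1 (add ¬q1):
    ○ open, literals {q1=false}.
  branch 2 (add ¬((q3 ↔ q1) → (((¬q4 ∨ q3) → ¬q2) → ¬q2))):
    ¬((q3 ↔ q1) → (((¬q4 ∨ q3) → ¬q2) → ¬q2)): α-rule — add (q3 ↔ q1), ¬(((¬q4 ∨ q3) → ¬q2) → ¬q2).
    ¬(((¬q4 ∨ q3) → ¬q2) → ¬q2): α-rule — add ((¬q4 ∨ q3) → ¬q2), ¬¬q2.
    (q3 ↔ q1): β-rule — branch into q3, q1  //  ¬q3, ¬q1.
      branch 2.1 (add q3, q1):
        ((¬q4 ∨ q3) → ¬q2): β-rule — branch into ¬(¬q4 ∨ q3)  //  ¬q2.
          branch 2.1.1 (add ¬(¬q4 ∨ q3)):
            ¬(¬q4 ∨ q3): α-rule — add ¬¬q4, ¬q3.
            × closes — contains both q3 and ¬q3.
          branch 2.1.2 (add ¬q2):
            × closes — contains both q2 and ¬q2.
      branch 2.2 (add ¬q3, ¬q1):
        ((¬q4 ∨ q3) → ¬q2): β-rule — branch into ¬(¬q4 ∨ q3)  //  ¬q2.
          branch 2.2.1 (add ¬(¬q4 ∨ q3)):
            ¬(¬q4 ∨ q3): α-rule — add ¬¬q4, ¬q3.
            ○ open, literals {q1=false, q2=true, q3=false, q4=true}.
          branch 2.2.2 (add ¬q2):
            × closes — contains both q2 and ¬q2.
3 branches closed, 2 open.
An open branch gives a countermodel: q1=false (unmentioned atoms arbitrary); under it the original formula is false.

Not valid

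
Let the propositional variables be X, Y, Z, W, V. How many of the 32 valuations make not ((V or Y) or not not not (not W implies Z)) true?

Initial set: {not ((V or Y) or not not not (not W implies Z))}.
not ((V or Y) or not not not (not W implies Z)): α-rule — add not (V or Y), not not not not (not W implies Z).
not (V or Y): α-rule — add not V, not Y.
not not not not (not W implies Z): drop double negation, giving not not (not W implies Z).
not not (not W implies Z): β-rule — branch into not not W  //  Z.
  branch 1 (add not not W):
    ○ open, literals {V=false, W=true, Y=false}.
  branch 2 (add Z):
    ○ open, literals {V=false, Y=false, Z=true}.
0 branches closed, 2 open.
Each open branch fixes some atoms; the unmentioned ones are free. Counting distinct full assignments: branch {V=false, W=true, Y=false} (X, Z) contributes 4 new; branch {V=false, Y=false, Z=true} (X, W) contributes 2 new. Total: 6.

6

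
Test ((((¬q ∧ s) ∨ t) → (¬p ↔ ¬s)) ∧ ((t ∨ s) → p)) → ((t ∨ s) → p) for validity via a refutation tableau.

Assume the negation and expand:
Initial set: {¬(((((¬q ∧ s) ∨ t) → (¬p ↔ ¬s)) ∧ ((t ∨ s) → p)) → ((t ∨ s) → p))}.
¬(((((¬q ∧ s) ∨ t) → (¬p ↔ ¬s)) ∧ ((t ∨ s) → p)) → ((t ∨ s) → p)): α-rule — add ((((¬q ∧ s) ∨ t) → (¬p ↔ ¬s)) ∧ ((t ∨ s) → p)), ¬((t ∨ s) → p).
((((¬q ∧ s) ∨ t) → (¬p ↔ ¬s)) ∧ ((t ∨ s) → p)): α-rule — add (((¬q ∧ s) ∨ t) → (¬p ↔ ¬s)), ((t ∨ s) → p).
¬((t ∨ s) → p): α-rule — add (t ∨ s), ¬p.
(((¬q ∧ s) ∨ t) → (¬p ↔ ¬s)): β-rule — branch into ¬((¬q ∧ s) ∨ t)  //  (¬p ↔ ¬s).
  branch 1 (add ¬((¬q ∧ s) ∨ t)):
    ¬((¬q ∧ s) ∨ t): α-rule — add ¬(¬q ∧ s), ¬t.
    ((t ∨ s) → p): β-rule — branch into ¬(t ∨ s)  //  p.
      branch 1.1 (add ¬(t ∨ s)):
        ¬(t ∨ s): α-rule — add ¬t, ¬s.
        (t ∨ s): β-rule — branch into t  //  s.
          branch 1.1.1 (add t):
            × closes — contains both t and ¬t.
          branch 1.1.2 (add s):
            × closes — contains both s and ¬s.
      branch 1.2 (add p):
        × closes — contains both p and ¬p.
  branch 2 (add (¬p ↔ ¬s)):
    ((t ∨ s) → p): β-rule — branch into ¬(t ∨ s)  //  p.
      branch 2.1 (add ¬(t ∨ s)):
        ¬(t ∨ s): α-rule — add ¬t, ¬s.
        (t ∨ s): β-rule — branch into t  //  s.
          branch 2.1.1 (add t):
            × closes — contains both t and ¬t.
          branch 2.1.2 (add s):
            × closes — contains both s and ¬s.
      branch 2.2 (add p):
        × closes — contains both p and ¬p.
All 6 branches close.
Every branch closed, so the negation is unsatisfiable and the formula is valid.

Valid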